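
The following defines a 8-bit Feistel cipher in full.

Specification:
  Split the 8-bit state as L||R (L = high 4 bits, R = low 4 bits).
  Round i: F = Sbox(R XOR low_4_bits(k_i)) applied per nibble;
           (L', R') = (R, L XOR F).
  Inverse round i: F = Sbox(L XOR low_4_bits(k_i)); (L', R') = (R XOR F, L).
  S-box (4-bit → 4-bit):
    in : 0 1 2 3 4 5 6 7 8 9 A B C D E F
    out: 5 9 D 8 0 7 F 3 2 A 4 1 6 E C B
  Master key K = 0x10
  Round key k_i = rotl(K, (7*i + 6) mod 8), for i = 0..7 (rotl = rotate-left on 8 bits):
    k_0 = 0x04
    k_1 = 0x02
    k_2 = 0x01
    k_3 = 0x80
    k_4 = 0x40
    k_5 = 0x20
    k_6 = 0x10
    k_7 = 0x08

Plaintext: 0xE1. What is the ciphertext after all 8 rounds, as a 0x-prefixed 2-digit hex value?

0x83

s_0 = plaintext = 0xE1
s_1 = Round(s_0, k_0) = 0x19
s_2 = Round(s_1, k_1) = 0x90
s_3 = Round(s_2, k_2) = 0x00
s_4 = Round(s_3, k_3) = 0x05
s_5 = Round(s_4, k_4) = 0x57
s_6 = Round(s_5, k_5) = 0x76
s_7 = Round(s_6, k_6) = 0x68
s_8 = Round(s_7, k_7) = 0x83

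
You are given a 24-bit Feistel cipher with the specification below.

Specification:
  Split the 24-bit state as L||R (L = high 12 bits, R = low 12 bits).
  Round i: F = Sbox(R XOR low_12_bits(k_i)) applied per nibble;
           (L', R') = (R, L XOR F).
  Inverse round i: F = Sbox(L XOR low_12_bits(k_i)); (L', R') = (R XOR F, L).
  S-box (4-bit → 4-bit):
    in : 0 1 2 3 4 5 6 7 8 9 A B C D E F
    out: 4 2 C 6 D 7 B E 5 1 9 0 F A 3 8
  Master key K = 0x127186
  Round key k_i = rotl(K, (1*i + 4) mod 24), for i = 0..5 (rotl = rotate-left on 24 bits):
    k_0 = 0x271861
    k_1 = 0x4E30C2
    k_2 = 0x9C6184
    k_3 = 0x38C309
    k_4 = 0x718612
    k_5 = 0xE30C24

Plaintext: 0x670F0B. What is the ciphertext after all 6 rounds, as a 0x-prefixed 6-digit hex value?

s_0 = plaintext = 0x670F0B
s_1 = Round(s_0, k_0) = 0xF0B8C9
s_2 = Round(s_1, k_1) = 0x8C9A4B
s_3 = Round(s_2, k_2) = 0xA4B831
s_4 = Round(s_3, k_3) = 0x831A2E
s_5 = Round(s_4, k_4) = 0xA2E75E
s_6 = Round(s_5, k_5) = 0x75EAC7

0x75EAC7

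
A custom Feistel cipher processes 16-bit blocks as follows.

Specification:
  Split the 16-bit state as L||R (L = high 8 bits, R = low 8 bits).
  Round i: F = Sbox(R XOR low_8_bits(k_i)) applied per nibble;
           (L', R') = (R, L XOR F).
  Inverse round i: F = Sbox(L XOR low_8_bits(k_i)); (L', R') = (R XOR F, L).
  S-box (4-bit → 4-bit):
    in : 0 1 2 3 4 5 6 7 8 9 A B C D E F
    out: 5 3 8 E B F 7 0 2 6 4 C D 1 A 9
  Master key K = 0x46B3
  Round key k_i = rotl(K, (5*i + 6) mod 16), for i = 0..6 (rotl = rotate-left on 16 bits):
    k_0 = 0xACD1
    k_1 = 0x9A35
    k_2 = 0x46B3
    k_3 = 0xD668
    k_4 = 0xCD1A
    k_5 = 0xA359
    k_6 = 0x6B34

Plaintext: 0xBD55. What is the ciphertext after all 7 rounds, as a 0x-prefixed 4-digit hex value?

0x2339

s_0 = plaintext = 0xBD55
s_1 = Round(s_0, k_0) = 0x5596
s_2 = Round(s_1, k_1) = 0x961B
s_3 = Round(s_2, k_2) = 0x1BD4
s_4 = Round(s_3, k_3) = 0xD4D6
s_5 = Round(s_4, k_4) = 0xD609
s_6 = Round(s_5, k_5) = 0x0923
s_7 = Round(s_6, k_6) = 0x2339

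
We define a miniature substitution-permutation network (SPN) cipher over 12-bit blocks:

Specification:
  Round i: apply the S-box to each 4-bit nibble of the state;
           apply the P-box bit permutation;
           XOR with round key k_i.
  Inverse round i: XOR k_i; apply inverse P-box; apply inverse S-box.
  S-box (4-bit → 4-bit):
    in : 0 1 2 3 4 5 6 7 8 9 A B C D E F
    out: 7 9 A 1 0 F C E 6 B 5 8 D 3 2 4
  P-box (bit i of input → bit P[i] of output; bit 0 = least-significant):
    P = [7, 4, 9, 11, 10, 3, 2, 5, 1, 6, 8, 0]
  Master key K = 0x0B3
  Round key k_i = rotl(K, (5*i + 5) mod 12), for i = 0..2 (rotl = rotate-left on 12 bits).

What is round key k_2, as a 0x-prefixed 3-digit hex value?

0x598

K = 0x0B3
k_0 = rotl(K, (5*0+5) mod 12) = rotl(K, 5) = 0x661
k_1 = rotl(K, (5*1+5) mod 12) = rotl(K, 10) = 0xC2C
k_2 = rotl(K, (5*2+5) mod 12) = rotl(K, 3) = 0x598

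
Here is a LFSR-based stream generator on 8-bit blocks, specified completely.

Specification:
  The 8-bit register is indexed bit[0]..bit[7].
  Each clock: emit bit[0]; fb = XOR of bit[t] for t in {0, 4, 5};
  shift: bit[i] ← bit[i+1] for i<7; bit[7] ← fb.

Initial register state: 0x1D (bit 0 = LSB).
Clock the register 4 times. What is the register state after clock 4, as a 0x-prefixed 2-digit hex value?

0xC1

reg_0 = 0x1D
clock 1: out=1, reg = 0x0E
clock 2: out=0, reg = 0x07
clock 3: out=1, reg = 0x83
clock 4: out=1, reg = 0xC1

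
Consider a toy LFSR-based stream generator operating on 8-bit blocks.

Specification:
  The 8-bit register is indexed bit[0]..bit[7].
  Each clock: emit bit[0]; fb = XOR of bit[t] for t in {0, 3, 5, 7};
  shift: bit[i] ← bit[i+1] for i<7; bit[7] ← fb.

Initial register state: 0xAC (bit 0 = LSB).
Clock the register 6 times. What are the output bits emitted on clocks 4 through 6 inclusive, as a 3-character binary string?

101

reg_0 = 0xAC
clock 1: out=0, reg = 0xD6
clock 2: out=0, reg = 0xEB
clock 3: out=1, reg = 0x75
clock 4: out=1, reg = 0x3A
clock 5: out=0, reg = 0x1D
clock 6: out=1, reg = 0x0E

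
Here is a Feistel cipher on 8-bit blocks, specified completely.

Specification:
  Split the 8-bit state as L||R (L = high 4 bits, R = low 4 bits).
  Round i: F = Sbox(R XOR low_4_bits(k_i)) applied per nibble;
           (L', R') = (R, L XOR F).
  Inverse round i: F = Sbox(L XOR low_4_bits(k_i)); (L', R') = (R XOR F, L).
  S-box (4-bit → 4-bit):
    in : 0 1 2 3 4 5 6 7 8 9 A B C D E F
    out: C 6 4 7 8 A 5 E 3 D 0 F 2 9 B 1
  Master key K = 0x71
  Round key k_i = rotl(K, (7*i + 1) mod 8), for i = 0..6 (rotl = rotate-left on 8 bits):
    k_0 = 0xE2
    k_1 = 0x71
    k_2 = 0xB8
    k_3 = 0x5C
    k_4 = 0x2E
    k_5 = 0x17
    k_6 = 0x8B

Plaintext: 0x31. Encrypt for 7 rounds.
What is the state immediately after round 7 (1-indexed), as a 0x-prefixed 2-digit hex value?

s_0 = plaintext = 0x31
s_1 = Round(s_0, k_0) = 0x14
s_2 = Round(s_1, k_1) = 0x4B
s_3 = Round(s_2, k_2) = 0xB3
s_4 = Round(s_3, k_3) = 0x3A
s_5 = Round(s_4, k_4) = 0xAB
s_6 = Round(s_5, k_5) = 0xB8
s_7 = Round(s_6, k_6) = 0x8C

0x8C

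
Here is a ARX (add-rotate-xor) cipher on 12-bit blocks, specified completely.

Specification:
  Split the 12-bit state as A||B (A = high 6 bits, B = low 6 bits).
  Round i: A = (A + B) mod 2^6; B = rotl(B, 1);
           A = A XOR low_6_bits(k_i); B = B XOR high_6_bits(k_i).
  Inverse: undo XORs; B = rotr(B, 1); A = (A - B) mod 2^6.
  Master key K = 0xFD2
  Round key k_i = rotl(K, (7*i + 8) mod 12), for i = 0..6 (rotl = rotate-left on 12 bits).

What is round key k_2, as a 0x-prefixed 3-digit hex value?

0xBF4

K = 0xFD2
k_0 = rotl(K, (7*0+8) mod 12) = rotl(K, 8) = 0x2FD
k_1 = rotl(K, (7*1+8) mod 12) = rotl(K, 3) = 0xE97
k_2 = rotl(K, (7*2+8) mod 12) = rotl(K, 10) = 0xBF4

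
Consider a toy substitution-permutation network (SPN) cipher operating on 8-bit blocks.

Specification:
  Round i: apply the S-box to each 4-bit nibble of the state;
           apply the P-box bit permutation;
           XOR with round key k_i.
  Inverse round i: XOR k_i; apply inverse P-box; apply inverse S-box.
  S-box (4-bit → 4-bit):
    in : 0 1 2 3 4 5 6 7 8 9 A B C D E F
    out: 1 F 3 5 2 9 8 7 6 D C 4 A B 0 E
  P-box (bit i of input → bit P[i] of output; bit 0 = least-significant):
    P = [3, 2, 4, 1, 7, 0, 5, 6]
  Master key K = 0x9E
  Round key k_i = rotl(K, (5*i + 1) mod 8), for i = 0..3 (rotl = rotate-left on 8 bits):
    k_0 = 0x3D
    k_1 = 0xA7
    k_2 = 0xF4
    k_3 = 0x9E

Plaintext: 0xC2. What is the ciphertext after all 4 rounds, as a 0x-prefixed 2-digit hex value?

0x3B

s_0 = plaintext = 0xC2
s_1 = Round(s_0, k_0) = 0x70
s_2 = Round(s_1, k_1) = 0x0E
s_3 = Round(s_2, k_2) = 0x74
s_4 = Round(s_3, k_3) = 0x3B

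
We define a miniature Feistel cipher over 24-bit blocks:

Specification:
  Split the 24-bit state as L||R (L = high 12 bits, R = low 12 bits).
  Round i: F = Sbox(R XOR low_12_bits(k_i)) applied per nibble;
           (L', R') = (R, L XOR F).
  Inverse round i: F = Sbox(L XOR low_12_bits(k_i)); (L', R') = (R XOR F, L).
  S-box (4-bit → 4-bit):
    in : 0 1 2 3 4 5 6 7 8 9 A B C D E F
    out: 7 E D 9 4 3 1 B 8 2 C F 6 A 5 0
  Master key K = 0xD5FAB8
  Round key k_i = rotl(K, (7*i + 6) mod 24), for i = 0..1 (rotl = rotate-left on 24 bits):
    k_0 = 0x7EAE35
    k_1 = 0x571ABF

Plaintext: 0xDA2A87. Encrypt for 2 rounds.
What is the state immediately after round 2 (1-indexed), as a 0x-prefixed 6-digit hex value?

s_0 = plaintext = 0xDA2A87
s_1 = Round(s_0, k_0) = 0xA8795F
s_2 = Round(s_1, k_1) = 0x95F3D0

0x95F3D0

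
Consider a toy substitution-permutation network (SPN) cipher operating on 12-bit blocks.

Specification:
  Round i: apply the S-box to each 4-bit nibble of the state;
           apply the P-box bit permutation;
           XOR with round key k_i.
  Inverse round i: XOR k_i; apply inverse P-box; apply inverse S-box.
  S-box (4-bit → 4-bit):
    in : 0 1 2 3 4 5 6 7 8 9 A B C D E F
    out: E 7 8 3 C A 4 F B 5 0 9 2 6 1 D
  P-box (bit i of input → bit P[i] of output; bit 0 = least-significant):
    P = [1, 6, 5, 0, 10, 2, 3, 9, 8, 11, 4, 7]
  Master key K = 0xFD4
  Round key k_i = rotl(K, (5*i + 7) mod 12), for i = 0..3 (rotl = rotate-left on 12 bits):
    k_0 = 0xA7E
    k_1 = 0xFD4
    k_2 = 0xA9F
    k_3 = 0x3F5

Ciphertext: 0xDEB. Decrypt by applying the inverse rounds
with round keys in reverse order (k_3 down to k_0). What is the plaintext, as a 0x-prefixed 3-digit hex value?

s_0 = ciphertext = 0xDEB
s_1 = InvRound(s_0, k_3) = 0xD7E
s_2 = InvRound(s_1, k_2) = 0xBB0
s_3 = InvRound(s_2, k_1) = 0xA3D
s_4 = InvRound(s_3, k_0) = 0xAA8

0xAA8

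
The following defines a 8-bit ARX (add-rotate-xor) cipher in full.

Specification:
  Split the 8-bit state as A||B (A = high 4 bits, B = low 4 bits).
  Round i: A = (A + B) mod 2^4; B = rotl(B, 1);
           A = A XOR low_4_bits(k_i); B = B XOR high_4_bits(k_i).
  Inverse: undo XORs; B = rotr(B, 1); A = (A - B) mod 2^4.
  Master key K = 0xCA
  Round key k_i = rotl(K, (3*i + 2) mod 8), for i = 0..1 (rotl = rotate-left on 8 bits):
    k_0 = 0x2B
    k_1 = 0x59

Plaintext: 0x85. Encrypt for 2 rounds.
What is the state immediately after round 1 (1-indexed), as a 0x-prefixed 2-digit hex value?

0x68

s_0 = plaintext = 0x85
s_1 = Round(s_0, k_0) = 0x68
s_2 = Round(s_1, k_1) = 0x74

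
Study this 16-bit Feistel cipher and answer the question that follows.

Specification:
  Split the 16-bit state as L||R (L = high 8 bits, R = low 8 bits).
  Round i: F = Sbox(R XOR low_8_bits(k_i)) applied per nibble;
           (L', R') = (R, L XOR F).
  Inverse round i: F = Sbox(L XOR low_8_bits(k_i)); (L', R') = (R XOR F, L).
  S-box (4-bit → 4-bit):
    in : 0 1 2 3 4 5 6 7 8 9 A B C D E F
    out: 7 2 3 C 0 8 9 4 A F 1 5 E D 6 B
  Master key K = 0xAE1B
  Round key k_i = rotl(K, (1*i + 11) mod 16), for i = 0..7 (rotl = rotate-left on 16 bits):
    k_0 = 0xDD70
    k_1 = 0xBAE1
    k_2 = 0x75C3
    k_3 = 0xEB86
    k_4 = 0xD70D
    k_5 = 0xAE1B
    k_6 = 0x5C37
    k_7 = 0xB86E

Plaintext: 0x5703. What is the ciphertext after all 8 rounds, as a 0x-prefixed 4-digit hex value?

s_0 = plaintext = 0x5703
s_1 = Round(s_0, k_0) = 0x031B
s_2 = Round(s_1, k_1) = 0x1BB2
s_3 = Round(s_2, k_2) = 0xB259
s_4 = Round(s_3, k_3) = 0x5969
s_5 = Round(s_4, k_4) = 0x69C9
s_6 = Round(s_5, k_5) = 0xC9BA
s_7 = Round(s_6, k_6) = 0xBA64
s_8 = Round(s_7, k_7) = 0x64CB

0x64CB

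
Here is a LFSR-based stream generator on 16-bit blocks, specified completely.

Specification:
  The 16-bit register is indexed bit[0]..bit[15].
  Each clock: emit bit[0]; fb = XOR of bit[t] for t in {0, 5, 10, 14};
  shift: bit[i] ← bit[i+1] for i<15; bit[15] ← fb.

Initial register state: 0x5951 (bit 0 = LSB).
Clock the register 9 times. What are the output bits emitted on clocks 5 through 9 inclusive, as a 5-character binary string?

reg_0 = 0x5951
clock 1: out=1, reg = 0x2CA8
clock 2: out=0, reg = 0x1654
clock 3: out=0, reg = 0x8B2A
clock 4: out=0, reg = 0xC595
clock 5: out=1, reg = 0xE2CA
clock 6: out=0, reg = 0xF165
clock 7: out=1, reg = 0xF8B2
clock 8: out=0, reg = 0x7C59
clock 9: out=1, reg = 0xBE2C

10101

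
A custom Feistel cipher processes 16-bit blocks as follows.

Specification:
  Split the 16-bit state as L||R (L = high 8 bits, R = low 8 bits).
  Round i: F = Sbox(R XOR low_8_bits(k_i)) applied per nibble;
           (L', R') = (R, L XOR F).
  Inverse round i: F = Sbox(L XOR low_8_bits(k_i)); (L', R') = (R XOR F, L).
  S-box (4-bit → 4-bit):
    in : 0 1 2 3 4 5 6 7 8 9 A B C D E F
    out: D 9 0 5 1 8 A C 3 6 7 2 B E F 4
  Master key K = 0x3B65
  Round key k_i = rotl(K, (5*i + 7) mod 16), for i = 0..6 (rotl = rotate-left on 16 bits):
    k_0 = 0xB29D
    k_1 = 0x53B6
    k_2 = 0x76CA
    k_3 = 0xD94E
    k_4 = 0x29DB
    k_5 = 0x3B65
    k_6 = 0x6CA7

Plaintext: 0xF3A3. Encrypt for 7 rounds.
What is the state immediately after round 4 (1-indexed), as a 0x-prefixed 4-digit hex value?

s_0 = plaintext = 0xF3A3
s_1 = Round(s_0, k_0) = 0xA3AC
s_2 = Round(s_1, k_1) = 0xAC34
s_3 = Round(s_2, k_2) = 0x34E3
s_4 = Round(s_3, k_3) = 0xE34A
s_5 = Round(s_4, k_4) = 0x4A8A
s_6 = Round(s_5, k_5) = 0x8ABE
s_7 = Round(s_6, k_6) = 0xBE1C

0xE34A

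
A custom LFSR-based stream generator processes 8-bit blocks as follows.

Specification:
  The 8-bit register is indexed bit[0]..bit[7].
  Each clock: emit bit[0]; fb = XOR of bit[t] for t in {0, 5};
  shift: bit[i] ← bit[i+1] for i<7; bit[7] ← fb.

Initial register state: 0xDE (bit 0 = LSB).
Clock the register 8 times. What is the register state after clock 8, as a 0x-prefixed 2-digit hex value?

reg_0 = 0xDE
clock 1: out=0, reg = 0x6F
clock 2: out=1, reg = 0x37
clock 3: out=1, reg = 0x1B
clock 4: out=1, reg = 0x8D
clock 5: out=1, reg = 0xC6
clock 6: out=0, reg = 0x63
clock 7: out=1, reg = 0x31
clock 8: out=1, reg = 0x18

0x18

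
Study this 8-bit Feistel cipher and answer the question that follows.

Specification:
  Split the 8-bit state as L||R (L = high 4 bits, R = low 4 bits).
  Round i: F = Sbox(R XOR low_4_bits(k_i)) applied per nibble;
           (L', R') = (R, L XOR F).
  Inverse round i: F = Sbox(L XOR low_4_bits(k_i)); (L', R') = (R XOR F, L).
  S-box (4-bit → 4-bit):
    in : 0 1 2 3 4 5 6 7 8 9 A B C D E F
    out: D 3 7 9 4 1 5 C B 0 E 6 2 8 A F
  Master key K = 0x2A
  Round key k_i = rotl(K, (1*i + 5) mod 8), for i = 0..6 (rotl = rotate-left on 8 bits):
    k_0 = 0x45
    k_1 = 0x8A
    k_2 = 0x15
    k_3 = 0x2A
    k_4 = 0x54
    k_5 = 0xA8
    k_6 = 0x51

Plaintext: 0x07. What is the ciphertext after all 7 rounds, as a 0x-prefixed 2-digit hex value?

0x39

s_0 = plaintext = 0x07
s_1 = Round(s_0, k_0) = 0x77
s_2 = Round(s_1, k_1) = 0x7F
s_3 = Round(s_2, k_2) = 0xF9
s_4 = Round(s_3, k_3) = 0x96
s_5 = Round(s_4, k_4) = 0x6E
s_6 = Round(s_5, k_5) = 0xE3
s_7 = Round(s_6, k_6) = 0x39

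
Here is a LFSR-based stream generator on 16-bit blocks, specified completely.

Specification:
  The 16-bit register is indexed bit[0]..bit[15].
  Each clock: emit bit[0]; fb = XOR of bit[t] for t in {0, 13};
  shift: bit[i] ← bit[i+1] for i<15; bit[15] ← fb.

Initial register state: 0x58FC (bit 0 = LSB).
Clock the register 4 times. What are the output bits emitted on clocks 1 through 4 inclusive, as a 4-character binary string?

0011

reg_0 = 0x58FC
clock 1: out=0, reg = 0x2C7E
clock 2: out=0, reg = 0x963F
clock 3: out=1, reg = 0xCB1F
clock 4: out=1, reg = 0xE58F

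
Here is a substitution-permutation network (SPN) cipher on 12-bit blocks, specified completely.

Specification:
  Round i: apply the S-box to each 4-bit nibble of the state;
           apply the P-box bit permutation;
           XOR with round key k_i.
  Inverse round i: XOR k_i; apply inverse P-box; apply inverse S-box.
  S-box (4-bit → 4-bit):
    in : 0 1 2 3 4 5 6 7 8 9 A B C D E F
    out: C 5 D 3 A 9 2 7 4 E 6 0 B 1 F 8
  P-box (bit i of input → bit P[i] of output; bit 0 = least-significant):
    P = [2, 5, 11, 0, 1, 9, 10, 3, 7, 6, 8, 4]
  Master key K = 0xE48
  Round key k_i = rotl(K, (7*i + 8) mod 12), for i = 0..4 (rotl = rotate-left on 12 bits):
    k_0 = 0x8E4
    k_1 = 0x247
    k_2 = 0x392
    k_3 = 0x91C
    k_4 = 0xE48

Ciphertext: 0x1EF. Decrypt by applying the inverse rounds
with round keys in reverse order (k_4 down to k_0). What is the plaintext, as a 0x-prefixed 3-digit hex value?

0xFA2

s_0 = ciphertext = 0x1EF
s_1 = InvRound(s_0, k_4) = 0x17E
s_2 = InvRound(s_1, k_3) = 0x6DA
s_3 = InvRound(s_2, k_2) = 0xA0B
s_4 = InvRound(s_3, k_1) = 0x6F1
s_5 = InvRound(s_4, k_0) = 0xFA2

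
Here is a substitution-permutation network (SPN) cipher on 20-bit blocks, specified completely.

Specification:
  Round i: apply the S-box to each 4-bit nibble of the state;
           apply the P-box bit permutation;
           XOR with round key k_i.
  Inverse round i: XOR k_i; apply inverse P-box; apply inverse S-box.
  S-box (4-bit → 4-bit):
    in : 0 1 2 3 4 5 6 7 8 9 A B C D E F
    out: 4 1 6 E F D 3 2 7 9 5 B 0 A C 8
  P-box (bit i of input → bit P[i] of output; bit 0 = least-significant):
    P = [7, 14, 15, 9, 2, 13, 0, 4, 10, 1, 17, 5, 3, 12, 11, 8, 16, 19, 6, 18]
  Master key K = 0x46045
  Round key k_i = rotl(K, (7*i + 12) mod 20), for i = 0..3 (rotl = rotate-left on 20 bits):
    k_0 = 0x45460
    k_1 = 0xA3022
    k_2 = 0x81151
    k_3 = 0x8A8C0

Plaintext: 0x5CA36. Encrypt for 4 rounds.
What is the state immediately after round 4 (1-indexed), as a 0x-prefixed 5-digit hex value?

s_0 = plaintext = 0x5CA36
s_1 = Round(s_0, k_0) = 0x330B1
s_2 = Round(s_1, k_1) = 0x409F6
s_3 = Round(s_2, k_2) = 0x55DA1
s_4 = Round(s_3, k_3) = 0xDA12F

0xDA12F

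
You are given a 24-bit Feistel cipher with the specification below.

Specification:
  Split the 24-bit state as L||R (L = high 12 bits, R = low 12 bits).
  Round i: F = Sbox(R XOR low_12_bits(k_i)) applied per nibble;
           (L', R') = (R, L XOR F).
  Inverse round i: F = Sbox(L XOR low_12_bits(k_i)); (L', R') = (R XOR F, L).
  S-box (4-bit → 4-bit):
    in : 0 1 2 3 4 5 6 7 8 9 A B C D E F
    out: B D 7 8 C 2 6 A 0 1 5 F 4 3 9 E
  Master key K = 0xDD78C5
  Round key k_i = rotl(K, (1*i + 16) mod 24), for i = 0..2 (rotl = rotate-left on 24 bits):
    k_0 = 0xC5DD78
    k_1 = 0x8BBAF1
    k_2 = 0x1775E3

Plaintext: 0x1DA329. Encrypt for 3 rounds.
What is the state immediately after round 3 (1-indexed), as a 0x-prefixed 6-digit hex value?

s_0 = plaintext = 0x1DA329
s_1 = Round(s_0, k_0) = 0x3298F7
s_2 = Round(s_1, k_1) = 0x8F749F
s_3 = Round(s_2, k_2) = 0x49F553

0x49F553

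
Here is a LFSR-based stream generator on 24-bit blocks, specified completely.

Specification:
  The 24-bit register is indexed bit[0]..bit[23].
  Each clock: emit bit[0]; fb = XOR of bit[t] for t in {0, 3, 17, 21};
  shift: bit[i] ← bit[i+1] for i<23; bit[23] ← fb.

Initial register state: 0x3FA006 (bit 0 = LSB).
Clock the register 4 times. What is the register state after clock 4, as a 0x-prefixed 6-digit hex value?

0x83FA00

reg_0 = 0x3FA006
clock 1: out=0, reg = 0x1FD003
clock 2: out=1, reg = 0x0FE801
clock 3: out=1, reg = 0x07F400
clock 4: out=0, reg = 0x83FA00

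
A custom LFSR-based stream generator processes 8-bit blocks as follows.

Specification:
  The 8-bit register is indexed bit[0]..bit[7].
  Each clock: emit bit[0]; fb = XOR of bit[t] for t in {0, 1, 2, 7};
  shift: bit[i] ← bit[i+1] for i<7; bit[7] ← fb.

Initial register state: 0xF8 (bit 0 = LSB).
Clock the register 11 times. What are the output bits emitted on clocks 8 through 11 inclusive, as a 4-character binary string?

reg_0 = 0xF8
clock 1: out=0, reg = 0xFC
clock 2: out=0, reg = 0x7E
clock 3: out=0, reg = 0x3F
clock 4: out=1, reg = 0x9F
clock 5: out=1, reg = 0x4F
clock 6: out=1, reg = 0xA7
clock 7: out=1, reg = 0x53
clock 8: out=1, reg = 0x29
clock 9: out=1, reg = 0x94
clock 10: out=0, reg = 0x4A
clock 11: out=0, reg = 0xA5

1100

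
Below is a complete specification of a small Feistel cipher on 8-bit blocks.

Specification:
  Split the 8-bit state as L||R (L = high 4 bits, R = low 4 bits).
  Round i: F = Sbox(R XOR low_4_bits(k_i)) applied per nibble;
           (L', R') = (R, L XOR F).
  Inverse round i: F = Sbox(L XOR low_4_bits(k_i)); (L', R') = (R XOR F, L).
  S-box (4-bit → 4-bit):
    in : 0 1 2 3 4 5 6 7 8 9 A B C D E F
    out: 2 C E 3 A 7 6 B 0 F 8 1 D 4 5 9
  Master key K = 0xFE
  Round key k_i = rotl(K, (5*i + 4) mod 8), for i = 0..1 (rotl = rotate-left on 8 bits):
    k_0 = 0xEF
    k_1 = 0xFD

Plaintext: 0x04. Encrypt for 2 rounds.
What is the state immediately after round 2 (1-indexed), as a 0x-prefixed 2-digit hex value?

s_0 = plaintext = 0x04
s_1 = Round(s_0, k_0) = 0x41
s_2 = Round(s_1, k_1) = 0x19

0x19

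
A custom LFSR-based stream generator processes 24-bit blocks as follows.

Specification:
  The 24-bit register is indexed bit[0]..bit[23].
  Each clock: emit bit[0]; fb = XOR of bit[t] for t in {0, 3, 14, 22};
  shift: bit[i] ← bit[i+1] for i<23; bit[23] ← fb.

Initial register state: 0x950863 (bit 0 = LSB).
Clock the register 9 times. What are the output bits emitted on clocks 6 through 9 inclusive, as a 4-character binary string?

reg_0 = 0x950863
clock 1: out=1, reg = 0xCA8431
clock 2: out=1, reg = 0x654218
clock 3: out=0, reg = 0xB2A10C
clock 4: out=0, reg = 0xD95086
clock 5: out=0, reg = 0x6CA843
clock 6: out=1, reg = 0x365421
clock 7: out=1, reg = 0x1B2A10
clock 8: out=0, reg = 0x0D9508
clock 9: out=0, reg = 0x86CA84

1100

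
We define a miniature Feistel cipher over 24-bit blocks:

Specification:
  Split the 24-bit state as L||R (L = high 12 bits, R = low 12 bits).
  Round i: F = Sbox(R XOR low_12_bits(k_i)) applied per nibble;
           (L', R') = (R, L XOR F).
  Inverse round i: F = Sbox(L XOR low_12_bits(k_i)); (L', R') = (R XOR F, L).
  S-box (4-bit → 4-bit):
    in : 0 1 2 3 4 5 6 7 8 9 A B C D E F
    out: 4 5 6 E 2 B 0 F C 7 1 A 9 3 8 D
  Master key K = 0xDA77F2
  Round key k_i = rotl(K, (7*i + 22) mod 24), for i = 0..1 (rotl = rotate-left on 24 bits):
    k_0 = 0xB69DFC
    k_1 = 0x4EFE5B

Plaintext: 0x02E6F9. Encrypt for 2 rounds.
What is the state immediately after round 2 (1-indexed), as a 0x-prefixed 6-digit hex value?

0xA65411

s_0 = plaintext = 0x02E6F9
s_1 = Round(s_0, k_0) = 0x6F9A65
s_2 = Round(s_1, k_1) = 0xA65411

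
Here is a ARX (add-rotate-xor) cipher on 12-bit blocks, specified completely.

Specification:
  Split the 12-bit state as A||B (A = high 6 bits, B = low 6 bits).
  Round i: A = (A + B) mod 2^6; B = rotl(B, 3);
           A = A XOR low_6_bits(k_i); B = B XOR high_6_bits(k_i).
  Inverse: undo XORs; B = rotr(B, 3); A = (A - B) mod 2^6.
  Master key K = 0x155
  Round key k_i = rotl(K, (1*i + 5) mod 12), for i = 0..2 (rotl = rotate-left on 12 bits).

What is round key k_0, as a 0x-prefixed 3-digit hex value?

0xAA2

K = 0x155
k_0 = rotl(K, (1*0+5) mod 12) = rotl(K, 5) = 0xAA2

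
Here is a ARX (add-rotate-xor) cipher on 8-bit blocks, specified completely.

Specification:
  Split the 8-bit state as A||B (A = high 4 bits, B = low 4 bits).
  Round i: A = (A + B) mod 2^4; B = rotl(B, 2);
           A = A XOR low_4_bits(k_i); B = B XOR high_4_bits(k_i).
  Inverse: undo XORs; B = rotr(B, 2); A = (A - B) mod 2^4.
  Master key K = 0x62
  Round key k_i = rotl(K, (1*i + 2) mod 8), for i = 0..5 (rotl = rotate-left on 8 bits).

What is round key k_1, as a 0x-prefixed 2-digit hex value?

0x13

K = 0x62
k_0 = rotl(K, (1*0+2) mod 8) = rotl(K, 2) = 0x89
k_1 = rotl(K, (1*1+2) mod 8) = rotl(K, 3) = 0x13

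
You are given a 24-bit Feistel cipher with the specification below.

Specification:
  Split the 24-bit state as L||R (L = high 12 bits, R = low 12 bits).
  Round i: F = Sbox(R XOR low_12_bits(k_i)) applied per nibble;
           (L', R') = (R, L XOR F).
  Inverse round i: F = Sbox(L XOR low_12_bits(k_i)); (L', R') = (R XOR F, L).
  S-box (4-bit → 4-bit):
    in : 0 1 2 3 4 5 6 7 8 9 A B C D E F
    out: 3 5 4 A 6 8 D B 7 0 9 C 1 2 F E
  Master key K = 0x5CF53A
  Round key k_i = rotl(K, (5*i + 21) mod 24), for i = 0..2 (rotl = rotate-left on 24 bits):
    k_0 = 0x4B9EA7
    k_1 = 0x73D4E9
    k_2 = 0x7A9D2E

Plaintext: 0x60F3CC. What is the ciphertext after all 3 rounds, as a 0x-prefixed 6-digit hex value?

0x0656BF

s_0 = plaintext = 0x60F3CC
s_1 = Round(s_0, k_0) = 0x3CC4D3
s_2 = Round(s_1, k_1) = 0x4D3065
s_3 = Round(s_2, k_2) = 0x0656BF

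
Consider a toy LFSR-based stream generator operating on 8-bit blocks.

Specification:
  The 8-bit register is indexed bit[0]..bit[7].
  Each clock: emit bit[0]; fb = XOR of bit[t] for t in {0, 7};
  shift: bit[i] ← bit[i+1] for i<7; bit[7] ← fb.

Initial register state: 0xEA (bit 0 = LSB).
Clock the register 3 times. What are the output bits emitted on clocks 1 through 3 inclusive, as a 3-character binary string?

010

reg_0 = 0xEA
clock 1: out=0, reg = 0xF5
clock 2: out=1, reg = 0x7A
clock 3: out=0, reg = 0x3D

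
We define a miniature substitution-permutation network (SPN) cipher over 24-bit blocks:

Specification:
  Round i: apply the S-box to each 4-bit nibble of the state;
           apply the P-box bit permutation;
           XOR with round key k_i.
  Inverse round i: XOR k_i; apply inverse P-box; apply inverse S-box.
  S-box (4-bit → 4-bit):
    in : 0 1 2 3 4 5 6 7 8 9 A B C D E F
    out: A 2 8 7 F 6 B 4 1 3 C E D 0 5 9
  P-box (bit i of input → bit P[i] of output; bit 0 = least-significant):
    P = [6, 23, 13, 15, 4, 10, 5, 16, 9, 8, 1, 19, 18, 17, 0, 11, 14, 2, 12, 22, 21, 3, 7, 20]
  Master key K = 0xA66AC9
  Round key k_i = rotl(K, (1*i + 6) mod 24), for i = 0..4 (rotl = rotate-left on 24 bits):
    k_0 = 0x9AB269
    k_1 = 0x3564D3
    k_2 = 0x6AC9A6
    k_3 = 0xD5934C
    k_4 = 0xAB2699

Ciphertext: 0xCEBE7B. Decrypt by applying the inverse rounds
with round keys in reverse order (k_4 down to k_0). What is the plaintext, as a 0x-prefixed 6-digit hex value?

s_0 = ciphertext = 0xCEBE7B
s_1 = InvRound(s_0, k_4) = 0xEAF7AF
s_2 = InvRound(s_1, k_3) = 0xC83ABE
s_3 = InvRound(s_2, k_2) = 0x9E198B
s_4 = InvRound(s_3, k_1) = 0x9E0063
s_5 = InvRound(s_4, k_0) = 0x178EDA

0x178EDA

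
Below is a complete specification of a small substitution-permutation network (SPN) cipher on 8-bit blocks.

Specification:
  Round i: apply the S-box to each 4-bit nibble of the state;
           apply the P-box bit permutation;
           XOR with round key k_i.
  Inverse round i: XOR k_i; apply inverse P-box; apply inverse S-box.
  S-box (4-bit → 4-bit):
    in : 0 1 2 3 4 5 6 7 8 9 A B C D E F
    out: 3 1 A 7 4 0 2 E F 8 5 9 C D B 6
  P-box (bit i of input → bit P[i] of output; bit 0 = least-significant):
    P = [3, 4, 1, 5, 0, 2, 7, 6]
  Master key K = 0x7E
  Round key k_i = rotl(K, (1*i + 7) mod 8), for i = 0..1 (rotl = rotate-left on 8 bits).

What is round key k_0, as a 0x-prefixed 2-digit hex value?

K = 0x7E
k_0 = rotl(K, (1*0+7) mod 8) = rotl(K, 7) = 0x3F

0x3F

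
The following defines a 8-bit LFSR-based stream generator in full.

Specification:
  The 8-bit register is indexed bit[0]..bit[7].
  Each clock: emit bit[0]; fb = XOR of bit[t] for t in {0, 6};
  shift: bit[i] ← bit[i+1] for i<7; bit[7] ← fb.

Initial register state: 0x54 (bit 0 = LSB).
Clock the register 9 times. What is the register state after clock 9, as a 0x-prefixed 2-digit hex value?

0x88

reg_0 = 0x54
clock 1: out=0, reg = 0xAA
clock 2: out=0, reg = 0x55
clock 3: out=1, reg = 0x2A
clock 4: out=0, reg = 0x15
clock 5: out=1, reg = 0x8A
clock 6: out=0, reg = 0x45
clock 7: out=1, reg = 0x22
clock 8: out=0, reg = 0x11
clock 9: out=1, reg = 0x88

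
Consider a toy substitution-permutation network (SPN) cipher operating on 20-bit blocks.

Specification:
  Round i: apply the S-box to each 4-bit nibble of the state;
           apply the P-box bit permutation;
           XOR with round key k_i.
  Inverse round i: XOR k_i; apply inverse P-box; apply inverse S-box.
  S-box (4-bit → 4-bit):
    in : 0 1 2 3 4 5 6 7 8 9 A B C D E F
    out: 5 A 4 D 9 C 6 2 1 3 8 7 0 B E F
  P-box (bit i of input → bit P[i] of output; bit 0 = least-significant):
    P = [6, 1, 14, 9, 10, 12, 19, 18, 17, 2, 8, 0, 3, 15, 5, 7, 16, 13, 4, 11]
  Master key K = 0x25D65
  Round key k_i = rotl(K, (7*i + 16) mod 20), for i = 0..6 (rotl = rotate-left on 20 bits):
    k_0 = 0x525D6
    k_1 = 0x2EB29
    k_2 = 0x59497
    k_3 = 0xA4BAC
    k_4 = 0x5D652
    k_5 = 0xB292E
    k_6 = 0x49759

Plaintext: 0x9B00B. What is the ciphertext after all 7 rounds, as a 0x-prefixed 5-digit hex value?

0xA28C8

s_0 = plaintext = 0x9B00B
s_1 = Round(s_0, k_0) = 0xEC0BC
s_2 = Round(s_1, k_1) = 0x8D639
s_3 = Round(s_2, k_2) = 0x81159
s_4 = Round(s_3, k_3) = 0x7CB6B
s_5 = Round(s_4, k_4) = 0xFA714
s_6 = Round(s_5, k_5) = 0xE13FA
s_7 = Round(s_6, k_6) = 0xA28C8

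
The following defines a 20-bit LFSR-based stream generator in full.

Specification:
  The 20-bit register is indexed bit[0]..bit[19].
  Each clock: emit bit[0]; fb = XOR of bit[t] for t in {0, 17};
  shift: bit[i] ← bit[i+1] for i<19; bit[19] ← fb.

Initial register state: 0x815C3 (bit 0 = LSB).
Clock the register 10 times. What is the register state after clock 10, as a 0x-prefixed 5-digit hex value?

0x0FE05

reg_0 = 0x815C3
clock 1: out=1, reg = 0xC0AE1
clock 2: out=1, reg = 0xE0570
clock 3: out=0, reg = 0xF02B8
clock 4: out=0, reg = 0xF815C
clock 5: out=0, reg = 0xFC0AE
clock 6: out=0, reg = 0xFE057
clock 7: out=1, reg = 0x7F02B
clock 8: out=1, reg = 0x3F815
clock 9: out=1, reg = 0x1FC0A
clock 10: out=0, reg = 0x0FE05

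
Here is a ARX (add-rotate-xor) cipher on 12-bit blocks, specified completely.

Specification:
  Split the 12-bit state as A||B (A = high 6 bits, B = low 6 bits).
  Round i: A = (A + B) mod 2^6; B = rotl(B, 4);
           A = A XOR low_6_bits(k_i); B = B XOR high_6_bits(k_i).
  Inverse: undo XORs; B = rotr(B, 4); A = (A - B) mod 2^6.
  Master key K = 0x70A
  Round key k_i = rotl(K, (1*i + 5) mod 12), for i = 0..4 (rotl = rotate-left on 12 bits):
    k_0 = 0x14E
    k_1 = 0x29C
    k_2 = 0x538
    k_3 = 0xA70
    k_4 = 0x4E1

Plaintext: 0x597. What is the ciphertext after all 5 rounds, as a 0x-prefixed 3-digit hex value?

0x9DE

s_0 = plaintext = 0x597
s_1 = Round(s_0, k_0) = 0x8F0
s_2 = Round(s_1, k_1) = 0x3C6
s_3 = Round(s_2, k_2) = 0xB75
s_4 = Round(s_3, k_3) = 0x4B4
s_5 = Round(s_4, k_4) = 0x9DE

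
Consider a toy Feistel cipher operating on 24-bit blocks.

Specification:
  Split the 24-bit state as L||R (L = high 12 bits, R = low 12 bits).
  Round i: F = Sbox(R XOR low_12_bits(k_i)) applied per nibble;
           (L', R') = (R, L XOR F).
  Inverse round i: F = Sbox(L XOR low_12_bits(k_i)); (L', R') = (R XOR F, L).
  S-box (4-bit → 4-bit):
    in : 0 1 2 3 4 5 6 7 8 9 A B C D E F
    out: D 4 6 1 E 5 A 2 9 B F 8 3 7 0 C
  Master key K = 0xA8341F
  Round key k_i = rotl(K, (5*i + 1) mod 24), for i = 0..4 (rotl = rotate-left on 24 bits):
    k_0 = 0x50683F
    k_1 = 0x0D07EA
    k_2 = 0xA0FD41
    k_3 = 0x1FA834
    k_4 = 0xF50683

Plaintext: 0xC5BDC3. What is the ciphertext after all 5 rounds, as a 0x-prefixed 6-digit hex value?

0xEB3D7B

s_0 = plaintext = 0xC5BDC3
s_1 = Round(s_0, k_0) = 0xDC3998
s_2 = Round(s_1, k_1) = 0x998DE5
s_3 = Round(s_2, k_2) = 0xDE5466
s_4 = Round(s_3, k_3) = 0x466EB3
s_5 = Round(s_4, k_4) = 0xEB3D7B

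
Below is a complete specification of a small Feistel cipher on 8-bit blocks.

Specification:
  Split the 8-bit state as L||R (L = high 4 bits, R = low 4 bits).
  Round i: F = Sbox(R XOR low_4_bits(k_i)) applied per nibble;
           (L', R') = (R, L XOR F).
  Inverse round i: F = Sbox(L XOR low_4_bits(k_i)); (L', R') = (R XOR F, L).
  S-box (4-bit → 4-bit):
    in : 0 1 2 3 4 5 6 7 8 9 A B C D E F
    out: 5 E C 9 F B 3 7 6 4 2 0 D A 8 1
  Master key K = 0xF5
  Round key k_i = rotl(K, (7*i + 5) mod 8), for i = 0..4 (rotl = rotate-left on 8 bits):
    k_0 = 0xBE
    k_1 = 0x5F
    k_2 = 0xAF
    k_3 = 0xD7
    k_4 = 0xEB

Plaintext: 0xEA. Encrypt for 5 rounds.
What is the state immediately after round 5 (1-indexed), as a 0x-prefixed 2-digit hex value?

0xF4

s_0 = plaintext = 0xEA
s_1 = Round(s_0, k_0) = 0xA1
s_2 = Round(s_1, k_1) = 0x12
s_3 = Round(s_2, k_2) = 0x2B
s_4 = Round(s_3, k_3) = 0xBF
s_5 = Round(s_4, k_4) = 0xF4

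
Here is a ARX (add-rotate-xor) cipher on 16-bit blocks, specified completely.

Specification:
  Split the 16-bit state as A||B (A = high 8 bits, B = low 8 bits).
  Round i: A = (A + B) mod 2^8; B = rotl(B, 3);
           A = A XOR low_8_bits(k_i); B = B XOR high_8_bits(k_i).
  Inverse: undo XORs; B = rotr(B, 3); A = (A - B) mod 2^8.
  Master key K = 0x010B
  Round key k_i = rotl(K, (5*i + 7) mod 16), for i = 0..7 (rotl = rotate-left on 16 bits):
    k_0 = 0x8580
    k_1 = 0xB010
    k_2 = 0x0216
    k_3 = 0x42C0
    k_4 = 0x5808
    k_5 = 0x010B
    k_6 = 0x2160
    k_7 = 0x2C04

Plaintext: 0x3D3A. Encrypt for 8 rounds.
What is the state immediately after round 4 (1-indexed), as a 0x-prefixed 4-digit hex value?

s_0 = plaintext = 0x3D3A
s_1 = Round(s_0, k_0) = 0xF754
s_2 = Round(s_1, k_1) = 0x5B12
s_3 = Round(s_2, k_2) = 0x7B92
s_4 = Round(s_3, k_3) = 0xCDD6
s_5 = Round(s_4, k_4) = 0xABEE
s_6 = Round(s_5, k_5) = 0x9276
s_7 = Round(s_6, k_6) = 0x6892
s_8 = Round(s_7, k_7) = 0xFEB8

0xCDD6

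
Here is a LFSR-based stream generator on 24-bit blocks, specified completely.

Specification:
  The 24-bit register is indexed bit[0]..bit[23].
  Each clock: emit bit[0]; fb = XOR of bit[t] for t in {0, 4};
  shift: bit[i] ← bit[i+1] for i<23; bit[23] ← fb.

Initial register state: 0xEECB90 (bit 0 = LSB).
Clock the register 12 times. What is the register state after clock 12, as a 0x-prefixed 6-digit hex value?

0x729EEC

reg_0 = 0xEECB90
clock 1: out=0, reg = 0xF765C8
clock 2: out=0, reg = 0x7BB2E4
clock 3: out=0, reg = 0x3DD972
clock 4: out=0, reg = 0x9EECB9
clock 5: out=1, reg = 0x4F765C
clock 6: out=0, reg = 0xA7BB2E
clock 7: out=0, reg = 0x53DD97
clock 8: out=1, reg = 0x29EECB
clock 9: out=1, reg = 0x94F765
clock 10: out=1, reg = 0xCA7BB2
clock 11: out=0, reg = 0xE53DD9
clock 12: out=1, reg = 0x729EEC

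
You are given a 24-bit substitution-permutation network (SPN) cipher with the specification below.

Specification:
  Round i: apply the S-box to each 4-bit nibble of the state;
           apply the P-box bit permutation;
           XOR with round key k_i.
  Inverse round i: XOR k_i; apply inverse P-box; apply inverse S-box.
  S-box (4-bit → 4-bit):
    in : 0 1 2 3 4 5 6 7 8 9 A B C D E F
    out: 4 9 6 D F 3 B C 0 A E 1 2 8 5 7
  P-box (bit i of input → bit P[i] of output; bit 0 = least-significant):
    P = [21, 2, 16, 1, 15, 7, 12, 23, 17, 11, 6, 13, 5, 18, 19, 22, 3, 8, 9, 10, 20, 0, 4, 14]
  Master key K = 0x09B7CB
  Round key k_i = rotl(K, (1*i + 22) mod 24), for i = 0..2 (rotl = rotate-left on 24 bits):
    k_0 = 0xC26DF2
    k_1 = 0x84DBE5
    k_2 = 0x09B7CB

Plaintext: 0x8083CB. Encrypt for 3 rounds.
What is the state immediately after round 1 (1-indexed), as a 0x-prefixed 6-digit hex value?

0xE04F32

s_0 = plaintext = 0x8083CB
s_1 = Round(s_0, k_0) = 0xE04F32
s_2 = Round(s_1, k_1) = 0x5B4191
s_3 = Round(s_2, k_2) = 0xF79760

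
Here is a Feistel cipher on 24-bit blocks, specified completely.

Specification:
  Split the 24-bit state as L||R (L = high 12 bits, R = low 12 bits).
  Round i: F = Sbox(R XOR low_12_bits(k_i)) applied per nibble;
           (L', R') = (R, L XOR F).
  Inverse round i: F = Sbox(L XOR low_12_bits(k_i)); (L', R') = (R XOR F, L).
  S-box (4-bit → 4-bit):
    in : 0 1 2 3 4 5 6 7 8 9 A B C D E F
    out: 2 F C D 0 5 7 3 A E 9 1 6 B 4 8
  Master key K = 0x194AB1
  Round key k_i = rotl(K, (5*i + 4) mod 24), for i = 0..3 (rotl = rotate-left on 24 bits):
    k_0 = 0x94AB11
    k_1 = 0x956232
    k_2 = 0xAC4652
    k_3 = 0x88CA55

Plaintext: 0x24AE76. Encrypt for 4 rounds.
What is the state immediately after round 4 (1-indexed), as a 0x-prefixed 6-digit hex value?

s_0 = plaintext = 0x24AE76
s_1 = Round(s_0, k_0) = 0xE76739
s_2 = Round(s_1, k_1) = 0x739B57
s_3 = Round(s_2, k_2) = 0xB57C1C
s_4 = Round(s_3, k_3) = 0xC1CC59

0xC1CC59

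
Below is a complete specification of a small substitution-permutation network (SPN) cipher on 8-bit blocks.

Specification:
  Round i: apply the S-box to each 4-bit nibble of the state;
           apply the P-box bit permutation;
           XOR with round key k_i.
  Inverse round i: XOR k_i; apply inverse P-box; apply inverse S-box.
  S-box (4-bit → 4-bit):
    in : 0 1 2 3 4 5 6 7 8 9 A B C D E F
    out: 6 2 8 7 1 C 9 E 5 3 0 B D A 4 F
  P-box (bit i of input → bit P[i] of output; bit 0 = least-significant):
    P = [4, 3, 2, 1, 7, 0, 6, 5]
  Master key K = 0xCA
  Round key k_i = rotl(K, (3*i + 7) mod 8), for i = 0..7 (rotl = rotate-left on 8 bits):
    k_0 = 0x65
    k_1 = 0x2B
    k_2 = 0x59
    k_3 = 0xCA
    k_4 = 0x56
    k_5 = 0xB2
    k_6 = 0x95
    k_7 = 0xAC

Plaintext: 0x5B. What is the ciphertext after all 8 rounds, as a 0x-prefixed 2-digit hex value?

s_0 = plaintext = 0x5B
s_1 = Round(s_0, k_0) = 0x1F
s_2 = Round(s_1, k_1) = 0x34
s_3 = Round(s_2, k_2) = 0x88
s_4 = Round(s_3, k_3) = 0x1E
s_5 = Round(s_4, k_4) = 0x53
s_6 = Round(s_5, k_5) = 0xCE
s_7 = Round(s_6, k_6) = 0x71
s_8 = Round(s_7, k_7) = 0xC5

0xC5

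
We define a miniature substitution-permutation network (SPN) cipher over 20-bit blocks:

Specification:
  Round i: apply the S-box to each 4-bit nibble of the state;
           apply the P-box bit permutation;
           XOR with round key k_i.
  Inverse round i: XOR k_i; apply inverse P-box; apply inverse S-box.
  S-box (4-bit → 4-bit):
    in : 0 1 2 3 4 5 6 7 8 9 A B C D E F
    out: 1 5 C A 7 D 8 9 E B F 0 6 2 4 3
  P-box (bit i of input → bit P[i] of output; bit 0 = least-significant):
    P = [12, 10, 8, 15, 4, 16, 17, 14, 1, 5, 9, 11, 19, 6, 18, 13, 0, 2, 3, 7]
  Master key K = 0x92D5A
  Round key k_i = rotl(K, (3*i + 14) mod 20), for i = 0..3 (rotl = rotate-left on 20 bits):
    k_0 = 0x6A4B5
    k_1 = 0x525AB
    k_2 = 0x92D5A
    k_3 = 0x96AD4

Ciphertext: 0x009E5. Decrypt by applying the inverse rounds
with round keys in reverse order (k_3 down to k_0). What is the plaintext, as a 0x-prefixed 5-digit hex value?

0x8CD6E

s_0 = ciphertext = 0x009E5
s_1 = InvRound(s_0, k_3) = 0x07C9E
s_2 = InvRound(s_1, k_2) = 0x3FB31
s_3 = InvRound(s_2, k_1) = 0x2E559
s_4 = InvRound(s_3, k_0) = 0x8CD6E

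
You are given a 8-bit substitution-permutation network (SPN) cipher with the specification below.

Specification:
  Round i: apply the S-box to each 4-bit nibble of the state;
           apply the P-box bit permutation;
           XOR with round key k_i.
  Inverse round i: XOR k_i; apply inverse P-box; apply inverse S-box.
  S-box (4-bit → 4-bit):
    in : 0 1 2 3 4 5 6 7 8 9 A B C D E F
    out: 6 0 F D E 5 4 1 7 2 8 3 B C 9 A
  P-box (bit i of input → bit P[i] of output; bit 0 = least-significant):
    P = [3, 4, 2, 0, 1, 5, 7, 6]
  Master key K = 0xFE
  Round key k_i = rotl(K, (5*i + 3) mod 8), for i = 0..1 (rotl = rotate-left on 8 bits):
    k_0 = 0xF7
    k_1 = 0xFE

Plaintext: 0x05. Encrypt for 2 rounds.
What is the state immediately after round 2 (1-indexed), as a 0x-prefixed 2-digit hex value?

s_0 = plaintext = 0x05
s_1 = Round(s_0, k_0) = 0x5B
s_2 = Round(s_1, k_1) = 0x64

0x64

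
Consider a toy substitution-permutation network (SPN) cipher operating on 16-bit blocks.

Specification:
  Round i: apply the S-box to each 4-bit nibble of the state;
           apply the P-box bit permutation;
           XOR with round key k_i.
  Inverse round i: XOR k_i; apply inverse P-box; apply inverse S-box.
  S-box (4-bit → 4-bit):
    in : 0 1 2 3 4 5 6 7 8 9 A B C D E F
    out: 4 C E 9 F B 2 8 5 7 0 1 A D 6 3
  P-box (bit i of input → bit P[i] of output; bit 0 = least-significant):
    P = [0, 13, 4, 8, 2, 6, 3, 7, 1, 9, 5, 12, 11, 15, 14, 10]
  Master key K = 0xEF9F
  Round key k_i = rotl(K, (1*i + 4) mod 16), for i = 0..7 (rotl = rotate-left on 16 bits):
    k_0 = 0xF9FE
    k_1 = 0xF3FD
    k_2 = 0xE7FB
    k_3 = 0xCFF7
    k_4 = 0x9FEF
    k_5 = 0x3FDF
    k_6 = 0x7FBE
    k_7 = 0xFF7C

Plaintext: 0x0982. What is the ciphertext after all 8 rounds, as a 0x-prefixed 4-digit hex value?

s_0 = plaintext = 0x0982
s_1 = Round(s_0, k_0) = 0x9AC0
s_2 = Round(s_1, k_1) = 0x3B2D
s_3 = Round(s_2, k_2) = 0xEA20
s_4 = Round(s_3, k_3) = 0x0F2F
s_5 = Round(s_4, k_4) = 0xFD24
s_6 = Round(s_5, k_5) = 0x8624
s_7 = Round(s_6, k_6) = 0x1467
s_8 = Round(s_7, k_7) = 0xA81E

0xA81E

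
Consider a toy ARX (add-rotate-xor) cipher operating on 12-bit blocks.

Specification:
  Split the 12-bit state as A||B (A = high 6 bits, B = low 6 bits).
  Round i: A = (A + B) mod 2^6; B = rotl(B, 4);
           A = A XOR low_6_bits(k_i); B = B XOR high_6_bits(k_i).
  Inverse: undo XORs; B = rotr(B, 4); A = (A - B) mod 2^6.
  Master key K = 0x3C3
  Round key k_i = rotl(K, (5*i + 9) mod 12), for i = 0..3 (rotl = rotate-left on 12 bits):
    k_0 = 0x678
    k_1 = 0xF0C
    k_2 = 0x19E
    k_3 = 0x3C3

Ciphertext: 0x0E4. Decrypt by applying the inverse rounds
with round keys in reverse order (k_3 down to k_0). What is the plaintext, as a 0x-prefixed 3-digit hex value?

0x4C2

s_0 = ciphertext = 0x0E4
s_1 = InvRound(s_0, k_3) = 0x4AE
s_2 = InvRound(s_1, k_2) = 0xAA2
s_3 = InvRound(s_2, k_1) = 0xB79
s_4 = InvRound(s_3, k_0) = 0x4C2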